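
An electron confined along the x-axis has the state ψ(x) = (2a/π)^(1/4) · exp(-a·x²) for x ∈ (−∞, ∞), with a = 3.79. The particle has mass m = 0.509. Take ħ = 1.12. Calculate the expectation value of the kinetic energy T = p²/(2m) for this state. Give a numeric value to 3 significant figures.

T = −(ħ²/2m) d²/dx², so ⟨T⟩ = −(ħ²/2m) ∫ ψ*·ψ'' dx; with m = 0.509.
Gaussian moments: ∫x^(2j)·e^(−2ax²) dx = (2j−1)!!/(4a)^j · √(π/(2a)), odd powers integrate to 0; here √(π/(2a)) = 0.64378. Derivatives: d/dx e^(−ax²) = −2ax·e^(−ax²), d²/dx² e^(−ax²) = (4a²x² − 2a)·e^(−ax²).
⟨T⟩ = 4.6701.

4.67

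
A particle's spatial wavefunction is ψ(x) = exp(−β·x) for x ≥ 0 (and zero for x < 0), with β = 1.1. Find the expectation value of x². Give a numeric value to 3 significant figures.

⟨x²⟩ = ∫ x²·|ψ|² dx / ∫|ψ|² dx (integrals over the domain).
Every integrand reduces to terms xʲ·e^(−2βx) on [0, ∞); use ∫₀^∞ xʲ·e^(−2βx) dx = j!/(2β)^(j+1).
State is unnormalized: ∫|ψ|² dx = 0.45455, and ∫ψ*·x²·ψ dx = 0.18783, so ⟨x²⟩ = 0.18783 / 0.45455.
⟨x²⟩ = 0.41322.

0.413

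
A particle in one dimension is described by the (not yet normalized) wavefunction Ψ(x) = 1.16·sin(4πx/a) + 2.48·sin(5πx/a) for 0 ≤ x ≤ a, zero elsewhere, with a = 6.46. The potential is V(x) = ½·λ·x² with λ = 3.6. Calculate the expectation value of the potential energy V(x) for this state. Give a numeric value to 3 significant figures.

13.3

⟨V⟩ = ∫ V(x)·|Ψ|² dx / ∫|Ψ|² dx.
On 0 ≤ x ≤ a (j ≠ l): ∫sin²(jπx/a) dx = a/2, ∫sin(jπx/a)·sin(lπx/a) dx = 0; diagonal moments ∫x·sin²(jπx/a) dx = a²/4, ∫x²·sin²(jπx/a) dx = a³·(1/6 − 1/(4j²π²)); cross terms ∫x·sin(jπx/a)·sin(lπx/a) dx = 0 for j + l even and −4jla²/(π²(j² − l²)²) for j + l odd, ∫x²·sin(jπx/a)·sin(lπx/a) dx = (−1)^(j+l)·4jla³/(π²(j² − l²)²); higher powers the same way via product-to-sum and parts.
State is unnormalized: ∫|Ψ|² dx = 24.212, and ∫Ψ*·V(x)·Ψ dx = 322.79, so ⟨V⟩ = 322.79 / 24.212.
⟨V⟩ = 13.332.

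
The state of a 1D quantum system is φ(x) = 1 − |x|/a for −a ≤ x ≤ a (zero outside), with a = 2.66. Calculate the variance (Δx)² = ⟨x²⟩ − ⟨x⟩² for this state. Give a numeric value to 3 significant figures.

Compute ⟨x⟩ and ⟨x²⟩ separately, then (Δx)² = ⟨x²⟩ − ⟨x⟩².
φ is even, so ∫ over [−a, a] = 2∫₀ᵃ with φ = 1 − x/a there: ∫₀ᵃ (1 − x/a)² dx = a/3, ∫₀ᵃ x²(1 − x/a)² dx = a³/30, ∫₀ᵃ x⁴(1 − x/a)² dx = a⁵/105.
Normalization: ∫|φ|² dx = 1.7733.
⟨x⟩ = 0.0000 and ⟨x²⟩ = 0.70756.
(Δx)² = 0.70756 − (0.0000)² = 0.70756.

0.708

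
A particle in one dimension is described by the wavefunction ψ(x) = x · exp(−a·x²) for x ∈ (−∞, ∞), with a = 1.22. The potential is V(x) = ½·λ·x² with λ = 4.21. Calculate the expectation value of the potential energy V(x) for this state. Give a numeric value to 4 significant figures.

⟨V⟩ = ∫ V(x)·|ψ|² dx / ∫|ψ|² dx.
Expand each integrand as polynomial × e^(−2ax²) and use ∫x^(2j)·e^(−2ax²) dx = (2j−1)!!/(4a)^j · √(π/(2a)), odd powers → 0; here √(π/(2a)) = 1.1347.
State is unnormalized: ∫|ψ|² dx = 0.23252, and ∫ψ*·V(x)·ψ dx = 0.30089, so ⟨V⟩ = 0.30089 / 0.23252.
⟨V⟩ = 1.2941.

1.294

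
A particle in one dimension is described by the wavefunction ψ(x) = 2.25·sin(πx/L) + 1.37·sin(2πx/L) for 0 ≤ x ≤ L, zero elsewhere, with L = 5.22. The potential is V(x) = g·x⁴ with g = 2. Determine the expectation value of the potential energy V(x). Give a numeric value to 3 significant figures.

⟨V⟩ = ∫ V(x)·|ψ|² dx / ∫|ψ|² dx.
On 0 ≤ x ≤ L (j ≠ l): ∫sin²(jπx/L) dx = L/2, ∫sin(jπx/L)·sin(lπx/L) dx = 0; diagonal moments ∫x·sin²(jπx/L) dx = L²/4, ∫x²·sin²(jπx/L) dx = L³·(1/6 − 1/(4j²π²)); cross terms ∫x·sin(jπx/L)·sin(lπx/L) dx = 0 for j + l even and −4jlL²/(π²(j² − l²)²) for j + l odd, ∫x²·sin(jπx/L)·sin(lπx/L) dx = (−1)^(j+l)·4jlL³/(π²(j² − l²)²); higher powers the same way via product-to-sum and parts.
State is unnormalized: ∫|ψ|² dx = 18.112, and ∫ψ*·V(x)·ψ dx = 722.45, so ⟨V⟩ = 722.45 / 18.112.
⟨V⟩ = 39.888.

39.9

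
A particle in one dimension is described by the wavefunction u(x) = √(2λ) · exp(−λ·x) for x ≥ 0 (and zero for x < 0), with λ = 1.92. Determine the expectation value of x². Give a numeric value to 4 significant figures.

⟨x²⟩ = ∫ x²·|u|² dx (integrals over the domain).
Every integrand reduces to terms xʲ·e^(−2λx) on [0, ∞); use ∫₀^∞ xʲ·e^(−2λx) dx = j!/(2λ)^(j+1).
⟨x²⟩ = 0.13563.

0.1356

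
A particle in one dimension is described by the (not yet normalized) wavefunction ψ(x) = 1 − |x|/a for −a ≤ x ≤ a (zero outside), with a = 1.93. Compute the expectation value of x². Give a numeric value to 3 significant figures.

⟨x²⟩ = ∫ x²·|ψ|² dx / ∫|ψ|² dx (integrals over the domain).
ψ is even, so ∫ over [−a, a] = 2∫₀ᵃ with ψ = 1 − x/a there: ∫₀ᵃ (1 − x/a)² dx = a/3, ∫₀ᵃ x²(1 − x/a)² dx = a³/30, ∫₀ᵃ x⁴(1 − x/a)² dx = a⁵/105.
State is unnormalized: ∫|ψ|² dx = 1.2867, and ∫ψ*·x²·ψ dx = 0.47927, so ⟨x²⟩ = 0.47927 / 1.2867.
⟨x²⟩ = 0.37249.

0.372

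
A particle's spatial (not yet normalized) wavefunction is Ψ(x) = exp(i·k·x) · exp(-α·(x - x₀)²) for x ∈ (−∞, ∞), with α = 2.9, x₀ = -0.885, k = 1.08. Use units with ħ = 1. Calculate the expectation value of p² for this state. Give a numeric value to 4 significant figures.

4.066

p² Ψ = −ħ² d²Ψ/dx²; ⟨p²⟩ = −ħ² ∫ Ψ*·Ψ'' dx / ∫|Ψ|² dx.
Gaussian moments (u = x − x₀): ∫u^(2j)·e^(−2αu²) du = (2j−1)!!/(4α)^j · √(π/(2α)), odd powers integrate to 0; here √(π/(2α)) = 0.73597. Derivatives: Ψ′ = (ik − 2αu)·Ψ, Ψ″ = ((ik − 2αu)² − 2α)·Ψ; the odd-in-u pieces drop out.
State is unnormalized: ∫|Ψ|² dx = 0.73597, and ∫Ψ*·(−ħ² Ψ'') dx = 2.9928, so ⟨p²⟩ = 2.9928 / 0.73597.
⟨p²⟩ = 4.0664.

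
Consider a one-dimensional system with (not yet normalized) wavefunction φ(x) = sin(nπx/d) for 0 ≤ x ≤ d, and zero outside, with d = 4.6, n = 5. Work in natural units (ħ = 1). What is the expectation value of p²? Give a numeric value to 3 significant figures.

p² φ = −ħ² d²φ/dx²; ⟨p²⟩ = −ħ² ∫ φ*·φ'' dx / ∫|φ|² dx.
d/dx sin(nπx/d) = (nπ/d)·cos(nπx/d) and d²/dx² sin(nπx/d) = −(nπ/d)²·sin(nπx/d); on 0 ≤ x ≤ d, ∫sin²(nπx/d) dx = d/2 and ∫sin(nπx/d)·cos(nπx/d) dx = 0.
State is unnormalized: ∫|φ|² dx = 2.3000, and ∫φ*·(−ħ² φ'') dx = 26.820, so ⟨p²⟩ = 26.820 / 2.3000.
⟨p²⟩ = 11.661.

11.7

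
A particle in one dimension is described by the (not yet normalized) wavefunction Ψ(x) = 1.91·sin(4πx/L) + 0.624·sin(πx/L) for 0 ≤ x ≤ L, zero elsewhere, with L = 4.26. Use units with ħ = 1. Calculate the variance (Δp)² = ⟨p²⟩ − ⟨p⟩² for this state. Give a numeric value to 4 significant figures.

7.915

Compute ⟨p⟩ and ⟨p²⟩ separately; (Δp)² = ⟨p²⟩ − ⟨p⟩².
d²/dx² sin(jπx/L) = −(jπ/L)²·sin(jπx/L); on 0 ≤ x ≤ L, ∫sin²(jπx/L) dx = L/2 and ∫sin(jπx/L)·sin(lπx/L) dx = 0 for j ≠ l, so only diagonal terms survive in ∫|Ψ|² and ∫Ψ·Ψ″; ∫Ψ·Ψ′ dx = [Ψ²/2] between the walls = 0.
Normalization: ∫|Ψ|² dx = 8.5998.
⟨p⟩ = 0.0000 and ⟨p²⟩ = 7.9149.
(Δp)² = 7.9149 − (0.0000)² = 7.9149.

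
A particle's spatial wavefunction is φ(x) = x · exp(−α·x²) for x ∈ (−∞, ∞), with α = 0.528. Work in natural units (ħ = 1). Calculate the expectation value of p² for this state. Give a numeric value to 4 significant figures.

p² φ = −ħ² d²φ/dx²; ⟨p²⟩ = −ħ² ∫ φ*·φ'' dx / ∫|φ|² dx.
Expand each integrand as polynomial × e^(−2αx²) and use ∫x^(2j)·e^(−2αx²) dx = (2j−1)!!/(4α)^j · √(π/(2α)), odd powers → 0; here √(π/(2α)) = 1.7248. Differentiate with the product rule, d/dx e^(−αx²) = −2αx·e^(−αx²).
State is unnormalized: ∫|φ|² dx = 0.81667, and ∫φ*·(−ħ² φ'') dx = 1.2936, so ⟨p²⟩ = 1.2936 / 0.81667.
⟨p²⟩ = 1.5840.

1.584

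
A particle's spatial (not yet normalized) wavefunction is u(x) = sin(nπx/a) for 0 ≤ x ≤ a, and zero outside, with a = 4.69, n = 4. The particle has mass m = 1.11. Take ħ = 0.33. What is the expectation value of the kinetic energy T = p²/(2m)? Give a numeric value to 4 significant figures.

T = −(ħ²/2m) d²/dx², so ⟨T⟩ = −(ħ²/2m) ∫ u*·u'' dx / ∫|u|² dx; with m = 1.11.
d/dx sin(nπx/a) = (nπ/a)·cos(nπx/a) and d²/dx² sin(nπx/a) = −(nπ/a)²·sin(nπx/a); on 0 ≤ x ≤ a, ∫sin²(nπx/a) dx = a/2 and ∫sin(nπx/a)·cos(nπx/a) dx = 0.
State is unnormalized: ∫|u|² dx = 2.3450, and ∫u*·(−ħ²/2m · u'') dx = 0.82583, so ⟨T⟩ = 0.82583 / 2.3450.
⟨T⟩ = 0.35217.

0.3522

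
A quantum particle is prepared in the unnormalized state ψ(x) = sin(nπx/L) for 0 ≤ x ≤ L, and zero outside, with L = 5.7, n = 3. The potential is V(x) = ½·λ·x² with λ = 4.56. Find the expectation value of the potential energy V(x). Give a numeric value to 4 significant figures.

24.28

⟨V⟩ = ∫ V(x)·|ψ|² dx / ∫|ψ|² dx.
With sin²θ = (1 − cos2θ)/2 on 0 ≤ x ≤ L: ∫sin²(nπx/L) dx = L/2, ∫x·sin²(nπx/L) dx = L²/4, ∫x²·sin²(nπx/L) dx = L³·(1/6 − 1/(4n²π²)); higher powers xᵏ the same way, integrating xᵏ·cos(2nπx/L) by parts.
State is unnormalized: ∫|ψ|² dx = 2.8500, and ∫ψ*·V(x)·ψ dx = 69.185, so ⟨V⟩ = 69.185 / 2.8500.
⟨V⟩ = 24.275.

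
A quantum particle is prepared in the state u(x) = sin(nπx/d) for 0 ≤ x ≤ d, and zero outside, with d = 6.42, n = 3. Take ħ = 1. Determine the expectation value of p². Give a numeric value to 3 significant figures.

2.16

p² u = −ħ² d²u/dx²; ⟨p²⟩ = −ħ² ∫ u*·u'' dx / ∫|u|² dx.
d/dx sin(nπx/d) = (nπ/d)·cos(nπx/d) and d²/dx² sin(nπx/d) = −(nπ/d)²·sin(nπx/d); on 0 ≤ x ≤ d, ∫sin²(nπx/d) dx = d/2 and ∫sin(nπx/d)·cos(nπx/d) dx = 0.
State is unnormalized: ∫|u|² dx = 3.2100, and ∫u*·(−ħ² u'') dx = 6.9179, so ⟨p²⟩ = 6.9179 / 3.2100.
⟨p²⟩ = 2.1551.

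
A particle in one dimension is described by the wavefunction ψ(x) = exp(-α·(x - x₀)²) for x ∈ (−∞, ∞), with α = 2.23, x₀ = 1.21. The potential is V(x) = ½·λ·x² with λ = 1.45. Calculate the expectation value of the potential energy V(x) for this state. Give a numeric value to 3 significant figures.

⟨V⟩ = ∫ V(x)·|ψ|² dx / ∫|ψ|² dx.
Gaussian moments (u = x − x₀): ∫u^(2j)·e^(−2αu²) du = (2j−1)!!/(4α)^j · √(π/(2α)), odd powers integrate to 0; here √(π/(2α)) = 0.83928.
State is unnormalized: ∫|ψ|² dx = 0.83928, and ∫ψ*·V(x)·ψ dx = 0.95909, so ⟨V⟩ = 0.95909 / 0.83928.
⟨V⟩ = 1.1428.

1.14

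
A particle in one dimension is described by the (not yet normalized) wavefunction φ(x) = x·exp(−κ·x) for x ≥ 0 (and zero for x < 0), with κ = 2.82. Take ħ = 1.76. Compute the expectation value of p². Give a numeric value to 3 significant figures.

p² φ = −ħ² d²φ/dx²; ⟨p²⟩ = −ħ² ∫ φ*·φ'' dx / ∫|φ|² dx.
Differentiate x·exp(−κ·x) with the product rule; every integrand then reduces to terms xʲ·e^(−2κx) on [0, ∞), with ∫₀^∞ xʲ·e^(−2κx) dx = j!/(2κ)^(j+1).
State is unnormalized: ∫|φ|² dx = 0.011148, and ∫φ*·(−ħ² φ'') dx = 0.27461, so ⟨p²⟩ = 0.27461 / 0.011148.
⟨p²⟩ = 24.633.

24.6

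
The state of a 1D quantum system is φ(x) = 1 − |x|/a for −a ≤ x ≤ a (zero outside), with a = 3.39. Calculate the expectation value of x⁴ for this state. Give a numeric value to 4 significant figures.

3.773

⟨x⁴⟩ = ∫ x⁴·|φ|² dx / ∫|φ|² dx (integrals over the domain).
φ is even, so ∫ over [−a, a] = 2∫₀ᵃ with φ = 1 − x/a there: ∫₀ᵃ (1 − x/a)² dx = a/3, ∫₀ᵃ x²(1 − x/a)² dx = a³/30, ∫₀ᵃ x⁴(1 − x/a)² dx = a⁵/105.
State is unnormalized: ∫|φ|² dx = 2.2600, and ∫φ*·x⁴·φ dx = 8.5278, so ⟨x⁴⟩ = 8.5278 / 2.2600.
⟨x⁴⟩ = 3.7734.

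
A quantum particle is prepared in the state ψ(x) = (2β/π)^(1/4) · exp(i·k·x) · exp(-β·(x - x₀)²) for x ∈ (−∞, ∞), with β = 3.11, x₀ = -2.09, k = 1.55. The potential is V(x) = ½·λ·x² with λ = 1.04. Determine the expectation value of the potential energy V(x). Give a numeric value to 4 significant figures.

⟨V⟩ = ∫ V(x)·|ψ|² dx.
Gaussian moments (u = x − x₀): ∫u^(2j)·e^(−2βu²) du = (2j−1)!!/(4β)^j · √(π/(2β)), odd powers integrate to 0; here √(π/(2β)) = 0.71069.
⟨V⟩ = 2.3132.

2.313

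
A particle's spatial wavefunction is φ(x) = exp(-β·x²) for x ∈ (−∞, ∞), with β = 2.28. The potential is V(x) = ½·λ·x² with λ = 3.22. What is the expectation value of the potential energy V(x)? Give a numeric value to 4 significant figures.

⟨V⟩ = ∫ V(x)·|φ|² dx / ∫|φ|² dx.
Gaussian moments: ∫x^(2j)·e^(−2βx²) dx = (2j−1)!!/(4β)^j · √(π/(2β)), odd powers integrate to 0; here √(π/(2β)) = 0.83003.
State is unnormalized: ∫|φ|² dx = 0.83003, and ∫φ*·V(x)·φ dx = 0.14653, so ⟨V⟩ = 0.14653 / 0.83003.
⟨V⟩ = 0.17654.

0.1765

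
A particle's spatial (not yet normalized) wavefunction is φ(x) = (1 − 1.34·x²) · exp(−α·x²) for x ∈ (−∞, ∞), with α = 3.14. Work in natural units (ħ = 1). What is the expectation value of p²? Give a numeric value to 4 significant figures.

4.947

p² φ = −ħ² d²φ/dx²; ⟨p²⟩ = −ħ² ∫ φ*·φ'' dx / ∫|φ|² dx.
Expand each integrand as polynomial × e^(−2αx²) and use ∫x^(2j)·e^(−2αx²) dx = (2j−1)!!/(4α)^j · √(π/(2α)), odd powers → 0; here √(π/(2α)) = 0.70729. Differentiate with the product rule, d/dx e^(−αx²) = −2αx·e^(−αx²).
State is unnormalized: ∫|φ|² dx = 0.58052, and ∫φ*·(−ħ² φ'') dx = 2.8717, so ⟨p²⟩ = 2.8717 / 0.58052.
⟨p²⟩ = 4.9468.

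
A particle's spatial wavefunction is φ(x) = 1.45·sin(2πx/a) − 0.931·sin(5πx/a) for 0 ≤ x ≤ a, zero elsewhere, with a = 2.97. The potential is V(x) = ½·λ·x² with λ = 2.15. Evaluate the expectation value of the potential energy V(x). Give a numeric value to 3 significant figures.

3.23

⟨V⟩ = ∫ V(x)·|φ|² dx / ∫|φ|² dx.
On 0 ≤ x ≤ a (j ≠ l): ∫sin²(jπx/a) dx = a/2, ∫sin(jπx/a)·sin(lπx/a) dx = 0; diagonal moments ∫x·sin²(jπx/a) dx = a²/4, ∫x²·sin²(jπx/a) dx = a³·(1/6 − 1/(4j²π²)); cross terms ∫x·sin(jπx/a)·sin(lπx/a) dx = 0 for j + l even and −4jla²/(π²(j² − l²)²) for j + l odd, ∫x²·sin(jπx/a)·sin(lπx/a) dx = (−1)^(j+l)·4jla³/(π²(j² − l²)²); higher powers the same way via product-to-sum and parts.
State is unnormalized: ∫|φ|² dx = 4.4094, and ∫φ*·V(x)·φ dx = 14.236, so ⟨V⟩ = 14.236 / 4.4094.
⟨V⟩ = 3.2287.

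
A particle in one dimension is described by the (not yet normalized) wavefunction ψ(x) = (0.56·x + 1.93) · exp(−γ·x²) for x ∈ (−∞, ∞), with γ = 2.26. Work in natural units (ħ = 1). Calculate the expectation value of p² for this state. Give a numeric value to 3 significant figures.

p² ψ = −ħ² d²ψ/dx²; ⟨p²⟩ = −ħ² ∫ ψ*·ψ'' dx / ∫|ψ|² dx.
Expand each integrand as polynomial × e^(−2γx²) and use ∫x^(2j)·e^(−2γx²) dx = (2j−1)!!/(4γ)^j · √(π/(2γ)), odd powers → 0; here √(π/(2γ)) = 0.83369. Differentiate with the product rule, d/dx e^(−γx²) = −2γx·e^(−γx²).
State is unnormalized: ∫|ψ|² dx = 3.1343, and ∫ψ*·(−ħ² ψ'') dx = 7.2143, so ⟨p²⟩ = 7.2143 / 3.1343.
⟨p²⟩ = 2.3017.

2.30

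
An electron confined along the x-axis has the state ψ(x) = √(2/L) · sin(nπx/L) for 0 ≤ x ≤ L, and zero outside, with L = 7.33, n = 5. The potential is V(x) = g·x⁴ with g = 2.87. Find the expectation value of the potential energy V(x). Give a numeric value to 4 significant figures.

⟨V⟩ = ∫ V(x)·|ψ|² dx.
With sin²θ = (1 − cos2θ)/2 on 0 ≤ x ≤ L: ∫sin²(nπx/L) dx = L/2, ∫x·sin²(nπx/L) dx = L²/4, ∫x²·sin²(nπx/L) dx = L³·(1/6 − 1/(4n²π²)); higher powers xᵏ the same way, integrating xᵏ·cos(2nπx/L) by parts.
⟨V⟩ = 1623.6.

1624.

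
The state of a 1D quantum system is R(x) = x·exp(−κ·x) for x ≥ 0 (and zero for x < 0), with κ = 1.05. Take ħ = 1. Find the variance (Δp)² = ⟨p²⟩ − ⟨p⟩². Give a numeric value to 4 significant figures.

1.103

Compute ⟨p⟩ and ⟨p²⟩ separately; (Δp)² = ⟨p²⟩ − ⟨p⟩².
Differentiate x·exp(−κ·x) with the product rule; every integrand then reduces to terms xʲ·e^(−2κx) on [0, ∞), with ∫₀^∞ xʲ·e^(−2κx) dx = j!/(2κ)^(j+1).
Normalization: ∫|R|² dx = 0.21596.
⟨p⟩ = 0.0000 and ⟨p²⟩ = 1.1025.
(Δp)² = 1.1025 − (0.0000)² = 1.1025.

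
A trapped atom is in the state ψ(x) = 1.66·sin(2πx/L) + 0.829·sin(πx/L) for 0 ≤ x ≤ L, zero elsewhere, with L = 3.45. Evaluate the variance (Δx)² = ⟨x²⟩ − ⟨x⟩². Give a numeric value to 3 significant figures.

0.504

Compute ⟨x⟩ and ⟨x²⟩ separately, then (Δx)² = ⟨x²⟩ − ⟨x⟩².
On 0 ≤ x ≤ L (j ≠ l): ∫sin²(jπx/L) dx = L/2, ∫sin(jπx/L)·sin(lπx/L) dx = 0; diagonal moments ∫x·sin²(jπx/L) dx = L²/4, ∫x²·sin²(jπx/L) dx = L³·(1/6 − 1/(4j²π²)); cross terms ∫x·sin(jπx/L)·sin(lπx/L) dx = 0 for j + l even and −4jlL²/(π²(j² − l²)²) for j + l odd, ∫x²·sin(jπx/L)·sin(lπx/L) dx = (−1)^(j+l)·4jlL³/(π²(j² − l²)²); higher powers the same way via product-to-sum and parts.
Normalization: ∫|ψ|² dx = 5.9389.
⟨x⟩ = 1.2282 and ⟨x²⟩ = 2.0126.
(Δx)² = 2.0126 − (1.2282)² = 0.50405.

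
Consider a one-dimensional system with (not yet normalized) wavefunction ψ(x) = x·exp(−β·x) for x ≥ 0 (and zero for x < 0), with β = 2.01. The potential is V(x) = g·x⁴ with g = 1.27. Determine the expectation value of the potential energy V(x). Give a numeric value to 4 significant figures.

⟨V⟩ = ∫ V(x)·|ψ|² dx / ∫|ψ|² dx.
Every integrand reduces to terms xʲ·e^(−2βx) on [0, ∞); use ∫₀^∞ xʲ·e^(−2βx) dx = j!/(2β)^(j+1).
State is unnormalized: ∫|ψ|² dx = 0.030786, and ∫ψ*·V(x)·ψ dx = 0.053896, so ⟨V⟩ = 0.053896 / 0.030786.
⟨V⟩ = 1.7507.

1.751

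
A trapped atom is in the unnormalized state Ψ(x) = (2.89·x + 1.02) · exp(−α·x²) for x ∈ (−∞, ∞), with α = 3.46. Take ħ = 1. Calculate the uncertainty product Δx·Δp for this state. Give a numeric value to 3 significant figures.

0.591

Δx = √(⟨x²⟩−⟨x⟩²), Δp = √(⟨p²⟩−⟨p⟩²).
Expand each integrand as polynomial × e^(−2αx²) and use ∫x^(2j)·e^(−2αx²) dx = (2j−1)!!/(4α)^j · √(π/(2α)), odd powers → 0; here √(π/(2α)) = 0.67379. Differentiate with the product rule, d/dx e^(−αx²) = −2αx·e^(−αx²).
Normalization: ∫|Ψ|² dx = 1.1076.
⟨x⟩ = 0.25913, ⟨x²⟩ = 0.12530 ⇒ Δx = 0.24115.
⟨p⟩ = 0.0000, ⟨p²⟩ = 6.0004 ⇒ Δp = 2.4496.
Δx·Δp = 0.59072.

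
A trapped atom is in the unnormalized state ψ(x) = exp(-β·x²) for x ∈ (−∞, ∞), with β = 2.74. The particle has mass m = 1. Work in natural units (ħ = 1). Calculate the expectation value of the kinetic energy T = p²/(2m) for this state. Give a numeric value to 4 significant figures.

1.370

T = −(ħ²/2m) d²/dx², so ⟨T⟩ = −(ħ²/2m) ∫ ψ*·ψ'' dx / ∫|ψ|² dx; with m = 1.
Gaussian moments: ∫x^(2j)·e^(−2βx²) dx = (2j−1)!!/(4β)^j · √(π/(2β)), odd powers integrate to 0; here √(π/(2β)) = 0.75715. Derivatives: d/dx e^(−βx²) = −2βx·e^(−βx²), d²/dx² e^(−βx²) = (4β²x² − 2β)·e^(−βx²).
State is unnormalized: ∫|ψ|² dx = 0.75715, and ∫ψ*·(−ħ²/2m · ψ'') dx = 1.0373, so ⟨T⟩ = 1.0373 / 0.75715.
⟨T⟩ = 1.3700.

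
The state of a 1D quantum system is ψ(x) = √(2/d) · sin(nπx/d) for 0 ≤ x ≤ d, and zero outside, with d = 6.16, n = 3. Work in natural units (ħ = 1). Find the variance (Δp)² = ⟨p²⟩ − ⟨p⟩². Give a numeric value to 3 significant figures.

Compute ⟨p⟩ and ⟨p²⟩ separately; (Δp)² = ⟨p²⟩ − ⟨p⟩².
d/dx sin(nπx/d) = (nπ/d)·cos(nπx/d) and d²/dx² sin(nπx/d) = −(nπ/d)²·sin(nπx/d); on 0 ≤ x ≤ d, ∫sin²(nπx/d) dx = d/2 and ∫sin(nπx/d)·cos(nπx/d) dx = 0.
⟨p⟩ = 0.0000 and ⟨p²⟩ = 2.3409.
(Δp)² = 2.3409 − (0.0000)² = 2.3409.

2.34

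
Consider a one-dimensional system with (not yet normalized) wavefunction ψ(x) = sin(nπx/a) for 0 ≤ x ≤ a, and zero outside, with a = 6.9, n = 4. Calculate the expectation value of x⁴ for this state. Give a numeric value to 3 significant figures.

439.

⟨x⁴⟩ = ∫ x⁴·|ψ|² dx / ∫|ψ|² dx (integrals over the domain).
With sin²θ = (1 − cos2θ)/2 on 0 ≤ x ≤ a: ∫sin²(nπx/a) dx = a/2, ∫x·sin²(nπx/a) dx = a²/4, ∫x²·sin²(nπx/a) dx = a³·(1/6 − 1/(4n²π²)); higher powers xᵏ the same way, integrating xᵏ·cos(2nπx/a) by parts.
State is unnormalized: ∫|ψ|² dx = 3.4500, and ∫ψ*·x⁴·ψ dx = 1515.0, so ⟨x⁴⟩ = 1515.0 / 3.4500.
⟨x⁴⟩ = 439.12.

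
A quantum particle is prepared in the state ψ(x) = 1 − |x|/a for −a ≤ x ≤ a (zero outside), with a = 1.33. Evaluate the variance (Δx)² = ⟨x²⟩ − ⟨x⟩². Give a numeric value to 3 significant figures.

0.177

Compute ⟨x⟩ and ⟨x²⟩ separately, then (Δx)² = ⟨x²⟩ − ⟨x⟩².
ψ is even, so ∫ over [−a, a] = 2∫₀ᵃ with ψ = 1 − x/a there: ∫₀ᵃ (1 − x/a)² dx = a/3, ∫₀ᵃ x²(1 − x/a)² dx = a³/30, ∫₀ᵃ x⁴(1 − x/a)² dx = a⁵/105.
Normalization: ∫|ψ|² dx = 0.88667.
⟨x⟩ = 0.0000 and ⟨x²⟩ = 0.17689.
(Δx)² = 0.17689 − (0.0000)² = 0.17689.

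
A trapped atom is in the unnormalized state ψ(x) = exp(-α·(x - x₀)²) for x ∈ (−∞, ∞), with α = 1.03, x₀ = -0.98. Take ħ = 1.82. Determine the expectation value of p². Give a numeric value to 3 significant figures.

p² ψ = −ħ² d²ψ/dx²; ⟨p²⟩ = −ħ² ∫ ψ*·ψ'' dx / ∫|ψ|² dx.
Gaussian moments (u = x − x₀): ∫u^(2j)·e^(−2αu²) du = (2j−1)!!/(4α)^j · √(π/(2α)), odd powers integrate to 0; here √(π/(2α)) = 1.2349. Derivatives: d/dx e^(−αu²) = −2αu·e^(−αu²), d²/dx² e^(−αu²) = (4α²u² − 2α)·e^(−αu²).
State is unnormalized: ∫|ψ|² dx = 1.2349, and ∫ψ*·(−ħ² ψ'') dx = 4.2133, so ⟨p²⟩ = 4.2133 / 1.2349.
⟨p²⟩ = 3.4118.

3.41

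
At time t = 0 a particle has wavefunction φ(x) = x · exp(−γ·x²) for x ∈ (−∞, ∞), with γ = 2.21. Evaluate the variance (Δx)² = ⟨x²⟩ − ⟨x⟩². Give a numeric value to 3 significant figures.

Compute ⟨x⟩ and ⟨x²⟩ separately, then (Δx)² = ⟨x²⟩ − ⟨x⟩².
Expand each integrand as polynomial × e^(−2γx²) and use ∫x^(2j)·e^(−2γx²) dx = (2j−1)!!/(4γ)^j · √(π/(2γ)), odd powers → 0; here √(π/(2γ)) = 0.84307.
Normalization: ∫|φ|² dx = 0.095370.
⟨x⟩ = 0.0000 and ⟨x²⟩ = 0.33937.
(Δx)² = 0.33937 − (0.0000)² = 0.33937.

0.339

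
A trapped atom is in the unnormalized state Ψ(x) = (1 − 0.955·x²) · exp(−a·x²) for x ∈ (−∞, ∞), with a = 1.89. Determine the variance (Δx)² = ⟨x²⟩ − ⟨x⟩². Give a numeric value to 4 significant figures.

Compute ⟨x⟩ and ⟨x²⟩ separately, then (Δx)² = ⟨x²⟩ − ⟨x⟩².
Expand each integrand as polynomial × e^(−2ax²) and use ∫x^(2j)·e^(−2ax²) dx = (2j−1)!!/(4a)^j · √(π/(2a)), odd powers → 0; here √(π/(2a)) = 0.91165.
Normalization: ∫|Ψ|² dx = 0.72497.
⟨x⟩ = 0.0000 and ⟨x²⟩ = 0.080078.
(Δx)² = 0.080078 − (0.0000)² = 0.080078.

0.08008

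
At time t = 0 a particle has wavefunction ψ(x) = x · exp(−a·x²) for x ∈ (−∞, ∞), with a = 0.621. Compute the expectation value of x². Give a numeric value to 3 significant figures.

⟨x²⟩ = ∫ x²·|ψ|² dx / ∫|ψ|² dx (integrals over the domain).
Expand each integrand as polynomial × e^(−2ax²) and use ∫x^(2j)·e^(−2ax²) dx = (2j−1)!!/(4a)^j · √(π/(2a)), odd powers → 0; here √(π/(2a)) = 1.5904.
State is unnormalized: ∫|ψ|² dx = 0.64027, and ∫ψ*·x²·ψ dx = 0.77327, so ⟨x²⟩ = 0.77327 / 0.64027.
⟨x²⟩ = 1.2077.

1.21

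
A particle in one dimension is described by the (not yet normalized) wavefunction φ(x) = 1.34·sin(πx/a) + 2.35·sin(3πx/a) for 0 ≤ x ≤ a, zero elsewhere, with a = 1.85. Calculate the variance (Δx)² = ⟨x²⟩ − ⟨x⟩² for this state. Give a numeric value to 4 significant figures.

0.3400

Compute ⟨x⟩ and ⟨x²⟩ separately, then (Δx)² = ⟨x²⟩ − ⟨x⟩².
On 0 ≤ x ≤ a (j ≠ l): ∫sin²(jπx/a) dx = a/2, ∫sin(jπx/a)·sin(lπx/a) dx = 0; diagonal moments ∫x·sin²(jπx/a) dx = a²/4, ∫x²·sin²(jπx/a) dx = a³·(1/6 − 1/(4j²π²)); cross terms ∫x·sin(jπx/a)·sin(lπx/a) dx = 0 for j + l even and −4jla²/(π²(j² − l²)²) for j + l odd, ∫x²·sin(jπx/a)·sin(lπx/a) dx = (−1)^(j+l)·4jla³/(π²(j² − l²)²); higher powers the same way via product-to-sum and parts.
Normalization: ∫|φ|² dx = 6.7692.
⟨x⟩ = 0.92500 and ⟨x²⟩ = 1.1957.
(Δx)² = 1.1957 − (0.92500)² = 0.34004.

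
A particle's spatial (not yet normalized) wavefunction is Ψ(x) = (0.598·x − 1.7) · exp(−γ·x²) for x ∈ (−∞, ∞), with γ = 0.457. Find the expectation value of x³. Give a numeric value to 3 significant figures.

-0.592

⟨x³⟩ = ∫ x³·|Ψ|² dx / ∫|Ψ|² dx (integrals over the domain).
Expand each integrand as polynomial × e^(−2γx²) and use ∫x^(2j)·e^(−2γx²) dx = (2j−1)!!/(4γ)^j · √(π/(2γ)), odd powers → 0; here √(π/(2γ)) = 1.8540.
State is unnormalized: ∫|Ψ|² dx = 5.7206, and ∫Ψ*·x³·Ψ dx = -3.3842, so ⟨x³⟩ = -3.3842 / 5.7206.
⟨x³⟩ = -0.59157.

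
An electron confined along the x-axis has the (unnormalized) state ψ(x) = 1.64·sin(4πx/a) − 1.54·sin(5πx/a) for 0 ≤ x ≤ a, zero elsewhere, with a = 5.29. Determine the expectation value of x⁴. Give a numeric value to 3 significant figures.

⟨x⁴⟩ = ∫ x⁴·|ψ|² dx / ∫|ψ|² dx (integrals over the domain).
On 0 ≤ x ≤ a (j ≠ l): ∫sin²(jπx/a) dx = a/2, ∫sin(jπx/a)·sin(lπx/a) dx = 0; diagonal moments ∫x·sin²(jπx/a) dx = a²/4, ∫x²·sin²(jπx/a) dx = a³·(1/6 − 1/(4j²π²)); cross terms ∫x·sin(jπx/a)·sin(lπx/a) dx = 0 for j + l even and −4jla²/(π²(j² − l²)²) for j + l odd, ∫x²·sin(jπx/a)·sin(lπx/a) dx = (−1)^(j+l)·4jla³/(π²(j² − l²)²); higher powers the same way via product-to-sum and parts.
State is unnormalized: ∫|ψ|² dx = 13.387, and ∫ψ*·x⁴·ψ dx = 3652.5, so ⟨x⁴⟩ = 3652.5 / 13.387.
⟨x⁴⟩ = 272.84.

273.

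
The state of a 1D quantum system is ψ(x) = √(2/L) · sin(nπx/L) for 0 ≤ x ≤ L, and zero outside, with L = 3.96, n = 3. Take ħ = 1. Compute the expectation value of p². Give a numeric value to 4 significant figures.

5.664

p² ψ = −ħ² d²ψ/dx²; ⟨p²⟩ = −ħ² ∫ ψ*·ψ'' dx.
d/dx sin(nπx/L) = (nπ/L)·cos(nπx/L) and d²/dx² sin(nπx/L) = −(nπ/L)²·sin(nπx/L); on 0 ≤ x ≤ L, ∫sin²(nπx/L) dx = L/2 and ∫sin(nπx/L)·cos(nπx/L) dx = 0.
⟨p²⟩ = 5.6644.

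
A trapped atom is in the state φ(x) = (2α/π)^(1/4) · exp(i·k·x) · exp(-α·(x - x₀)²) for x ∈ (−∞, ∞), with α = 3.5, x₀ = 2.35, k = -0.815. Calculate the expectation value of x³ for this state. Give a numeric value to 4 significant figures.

13.48

⟨x³⟩ = ∫ x³·|φ|² dx (integrals over the domain).
Gaussian moments (u = x − x₀): ∫u^(2j)·e^(−2αu²) du = (2j−1)!!/(4α)^j · √(π/(2α)), odd powers integrate to 0; here √(π/(2α)) = 0.66992.
⟨x³⟩ = 13.481.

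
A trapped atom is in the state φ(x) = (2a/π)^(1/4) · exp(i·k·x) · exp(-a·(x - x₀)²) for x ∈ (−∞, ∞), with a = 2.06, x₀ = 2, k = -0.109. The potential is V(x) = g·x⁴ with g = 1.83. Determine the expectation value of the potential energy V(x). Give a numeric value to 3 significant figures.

⟨V⟩ = ∫ V(x)·|φ|² dx.
Gaussian moments (u = x − x₀): ∫u^(2j)·e^(−2au²) du = (2j−1)!!/(4a)^j · √(π/(2a)), odd powers integrate to 0; here √(π/(2a)) = 0.87323.
⟨V⟩ = 34.691.

34.7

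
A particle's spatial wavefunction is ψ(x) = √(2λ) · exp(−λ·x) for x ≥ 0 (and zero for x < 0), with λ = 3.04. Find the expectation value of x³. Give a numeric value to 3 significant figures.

⟨x³⟩ = ∫ x³·|ψ|² dx (integrals over the domain).
Every integrand reduces to terms xʲ·e^(−2λx) on [0, ∞); use ∫₀^∞ xʲ·e^(−2λx) dx = j!/(2λ)^(j+1).
⟨x³⟩ = 0.026696.

0.0267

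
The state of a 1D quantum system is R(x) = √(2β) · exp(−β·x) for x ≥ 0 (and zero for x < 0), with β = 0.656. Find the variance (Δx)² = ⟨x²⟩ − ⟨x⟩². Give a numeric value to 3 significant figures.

Compute ⟨x⟩ and ⟨x²⟩ separately, then (Δx)² = ⟨x²⟩ − ⟨x⟩².
Every integrand reduces to terms xʲ·e^(−2βx) on [0, ∞); use ∫₀^∞ xʲ·e^(−2βx) dx = j!/(2β)^(j+1).
⟨x⟩ = 0.76220 and ⟨x²⟩ = 1.1619.
(Δx)² = 1.1619 − (0.76220)² = 0.58094.

0.581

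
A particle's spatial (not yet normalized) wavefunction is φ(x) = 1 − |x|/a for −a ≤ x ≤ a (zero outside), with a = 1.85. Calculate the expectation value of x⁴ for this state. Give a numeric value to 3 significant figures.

⟨x⁴⟩ = ∫ x⁴·|φ|² dx / ∫|φ|² dx (integrals over the domain).
φ is even, so ∫ over [−a, a] = 2∫₀ᵃ with φ = 1 − x/a there: ∫₀ᵃ (1 − x/a)² dx = a/3, ∫₀ᵃ x²(1 − x/a)² dx = a³/30, ∫₀ᵃ x⁴(1 − x/a)² dx = a⁵/105.
State is unnormalized: ∫|φ|² dx = 1.2333, and ∫φ*·x⁴·φ dx = 0.41276, so ⟨x⁴⟩ = 0.41276 / 1.2333.
⟨x⁴⟩ = 0.33467.

0.335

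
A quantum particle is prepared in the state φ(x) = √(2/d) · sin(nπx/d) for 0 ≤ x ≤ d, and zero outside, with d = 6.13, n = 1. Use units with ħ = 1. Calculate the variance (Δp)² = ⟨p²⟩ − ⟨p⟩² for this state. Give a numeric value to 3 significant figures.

Compute ⟨p⟩ and ⟨p²⟩ separately; (Δp)² = ⟨p²⟩ − ⟨p⟩².
d/dx sin(nπx/d) = (nπ/d)·cos(nπx/d) and d²/dx² sin(nπx/d) = −(nπ/d)²·sin(nπx/d); on 0 ≤ x ≤ d, ∫sin²(nπx/d) dx = d/2 and ∫sin(nπx/d)·cos(nπx/d) dx = 0.
⟨p⟩ = 0.0000 and ⟨p²⟩ = 0.26265.
(Δp)² = 0.26265 − (0.0000)² = 0.26265.

0.263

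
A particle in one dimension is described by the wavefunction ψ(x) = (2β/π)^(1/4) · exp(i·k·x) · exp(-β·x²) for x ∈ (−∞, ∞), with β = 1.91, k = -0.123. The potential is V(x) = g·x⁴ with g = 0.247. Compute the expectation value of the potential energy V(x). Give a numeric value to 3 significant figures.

⟨V⟩ = ∫ V(x)·|ψ|² dx.
Gaussian moments: ∫x^(2j)·e^(−2βx²) dx = (2j−1)!!/(4β)^j · √(π/(2β)), odd powers integrate to 0; here √(π/(2β)) = 0.90687.
⟨V⟩ = 0.012695.

0.0127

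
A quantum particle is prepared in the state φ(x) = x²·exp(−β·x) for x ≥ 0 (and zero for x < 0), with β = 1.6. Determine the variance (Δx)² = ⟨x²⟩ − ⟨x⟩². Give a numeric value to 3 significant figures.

Compute ⟨x⟩ and ⟨x²⟩ separately, then (Δx)² = ⟨x²⟩ − ⟨x⟩².
Every integrand reduces to terms xʲ·e^(−2βx) on [0, ∞); use ∫₀^∞ xʲ·e^(−2βx) dx = j!/(2β)^(j+1).
Normalization: ∫|φ|² dx = 0.071526.
⟨x⟩ = 1.5625 and ⟨x²⟩ = 2.9297.
(Δx)² = 2.9297 − (1.5625)² = 0.48828.

0.488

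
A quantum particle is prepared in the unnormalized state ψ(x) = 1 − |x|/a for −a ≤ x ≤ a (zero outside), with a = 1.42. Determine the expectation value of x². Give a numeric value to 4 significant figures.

⟨x²⟩ = ∫ x²·|ψ|² dx / ∫|ψ|² dx (integrals over the domain).
ψ is even, so ∫ over [−a, a] = 2∫₀ᵃ with ψ = 1 − x/a there: ∫₀ᵃ (1 − x/a)² dx = a/3, ∫₀ᵃ x²(1 − x/a)² dx = a³/30, ∫₀ᵃ x⁴(1 − x/a)² dx = a⁵/105.
State is unnormalized: ∫|ψ|² dx = 0.94667, and ∫ψ*·x²·ψ dx = 0.19089, so ⟨x²⟩ = 0.19089 / 0.94667.
⟨x²⟩ = 0.20164.

0.2016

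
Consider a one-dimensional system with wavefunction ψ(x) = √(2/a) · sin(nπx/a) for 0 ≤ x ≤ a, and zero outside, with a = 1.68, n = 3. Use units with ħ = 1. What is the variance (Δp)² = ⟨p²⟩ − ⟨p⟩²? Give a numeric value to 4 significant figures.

Compute ⟨p⟩ and ⟨p²⟩ separately; (Δp)² = ⟨p²⟩ − ⟨p⟩².
d/dx sin(nπx/a) = (nπ/a)·cos(nπx/a) and d²/dx² sin(nπx/a) = −(nπ/a)²·sin(nπx/a); on 0 ≤ x ≤ a, ∫sin²(nπx/a) dx = a/2 and ∫sin(nπx/a)·cos(nπx/a) dx = 0.
⟨p⟩ = 0.0000 and ⟨p²⟩ = 31.472.
(Δp)² = 31.472 − (0.0000)² = 31.472.

31.47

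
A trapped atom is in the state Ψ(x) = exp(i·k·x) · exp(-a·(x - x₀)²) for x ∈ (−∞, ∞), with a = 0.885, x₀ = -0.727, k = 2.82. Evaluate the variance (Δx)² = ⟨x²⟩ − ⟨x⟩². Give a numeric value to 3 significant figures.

0.282

Compute ⟨x⟩ and ⟨x²⟩ separately, then (Δx)² = ⟨x²⟩ − ⟨x⟩².
Gaussian moments (u = x − x₀): ∫u^(2j)·e^(−2au²) du = (2j−1)!!/(4a)^j · √(π/(2a)), odd powers integrate to 0; here √(π/(2a)) = 1.3323.
Normalization: ∫|Ψ|² dx = 1.3323.
⟨x⟩ = -0.72700 and ⟨x²⟩ = 0.81101.
(Δx)² = 0.81101 − (-0.72700)² = 0.28249.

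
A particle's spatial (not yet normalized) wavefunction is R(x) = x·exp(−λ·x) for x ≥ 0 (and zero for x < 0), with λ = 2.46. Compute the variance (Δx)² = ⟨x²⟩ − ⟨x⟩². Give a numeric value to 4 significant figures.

Compute ⟨x⟩ and ⟨x²⟩ separately, then (Δx)² = ⟨x²⟩ − ⟨x⟩².
Every integrand reduces to terms xʲ·e^(−2λx) on [0, ∞); use ∫₀^∞ xʲ·e^(−2λx) dx = j!/(2λ)^(j+1).
Normalization: ∫|R|² dx = 0.016793.
⟨x⟩ = 0.60976 and ⟨x²⟩ = 0.49574.
(Δx)² = 0.49574 − (0.60976)² = 0.12393.

0.1239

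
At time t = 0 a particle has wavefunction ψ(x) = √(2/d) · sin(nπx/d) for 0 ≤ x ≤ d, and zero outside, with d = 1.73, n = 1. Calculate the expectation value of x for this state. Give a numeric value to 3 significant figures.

0.865

⟨x⟩ = ∫ x·|ψ|² dx (integrals over the domain).
With sin²θ = (1 − cos2θ)/2 on 0 ≤ x ≤ d: ∫sin²(nπx/d) dx = d/2, ∫x·sin²(nπx/d) dx = d²/4, ∫x²·sin²(nπx/d) dx = d³·(1/6 − 1/(4n²π²)); higher powers xᵏ the same way, integrating xᵏ·cos(2nπx/d) by parts.
⟨x⟩ = 0.86500.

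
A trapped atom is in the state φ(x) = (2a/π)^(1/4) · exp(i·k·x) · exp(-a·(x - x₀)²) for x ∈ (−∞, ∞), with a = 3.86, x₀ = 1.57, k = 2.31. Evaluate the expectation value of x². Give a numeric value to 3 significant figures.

2.53

⟨x²⟩ = ∫ x²·|φ|² dx (integrals over the domain).
Gaussian moments (u = x − x₀): ∫u^(2j)·e^(−2au²) du = (2j−1)!!/(4a)^j · √(π/(2a)), odd powers integrate to 0; here √(π/(2a)) = 0.63792.
⟨x²⟩ = 2.5297.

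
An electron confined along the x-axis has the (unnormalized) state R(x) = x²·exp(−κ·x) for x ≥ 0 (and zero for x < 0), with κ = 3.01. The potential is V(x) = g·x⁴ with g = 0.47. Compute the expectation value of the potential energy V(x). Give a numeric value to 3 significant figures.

⟨V⟩ = ∫ V(x)·|R|² dx / ∫|R|² dx.
Every integrand reduces to terms xʲ·e^(−2κx) on [0, ∞); use ∫₀^∞ xʲ·e^(−2κx) dx = j!/(2κ)^(j+1).
State is unnormalized: ∫|R|² dx = 0.0030355, and ∫R*·V(x)·R dx = 0.0018249, so ⟨V⟩ = 0.0018249 / 0.0030355.
⟨V⟩ = 0.60120.

0.601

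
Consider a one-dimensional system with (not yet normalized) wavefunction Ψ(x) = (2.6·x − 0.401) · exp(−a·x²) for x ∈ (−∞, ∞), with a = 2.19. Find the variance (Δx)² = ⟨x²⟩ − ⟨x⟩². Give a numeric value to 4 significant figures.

Compute ⟨x⟩ and ⟨x²⟩ separately, then (Δx)² = ⟨x²⟩ − ⟨x⟩².
Expand each integrand as polynomial × e^(−2ax²) and use ∫x^(2j)·e^(−2ax²) dx = (2j−1)!!/(4a)^j · √(π/(2a)), odd powers → 0; here √(π/(2a)) = 0.84691.
Normalization: ∫|Ψ|² dx = 0.78974.
⟨x⟩ = -0.25527 and ⟨x²⟩ = 0.30310.
(Δx)² = 0.30310 − (-0.25527)² = 0.23793.

0.2379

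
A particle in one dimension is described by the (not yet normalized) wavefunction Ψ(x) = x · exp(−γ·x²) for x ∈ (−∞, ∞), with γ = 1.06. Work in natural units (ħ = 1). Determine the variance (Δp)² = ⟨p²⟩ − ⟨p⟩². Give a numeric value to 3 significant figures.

3.18

Compute ⟨p⟩ and ⟨p²⟩ separately; (Δp)² = ⟨p²⟩ − ⟨p⟩².
Expand each integrand as polynomial × e^(−2γx²) and use ∫x^(2j)·e^(−2γx²) dx = (2j−1)!!/(4γ)^j · √(π/(2γ)), odd powers → 0; here √(π/(2γ)) = 1.2173. Differentiate with the product rule, d/dx e^(−γx²) = −2γx·e^(−γx²).
Normalization: ∫|Ψ|² dx = 0.28711.
⟨p⟩ = 0.0000 and ⟨p²⟩ = 3.1800.
(Δp)² = 3.1800 − (0.0000)² = 3.1800.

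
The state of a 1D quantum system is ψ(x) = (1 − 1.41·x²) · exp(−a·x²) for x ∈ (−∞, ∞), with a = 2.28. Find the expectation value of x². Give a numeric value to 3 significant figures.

0.0620

⟨x²⟩ = ∫ x²·|ψ|² dx / ∫|ψ|² dx (integrals over the domain).
Expand each integrand as polynomial × e^(−2ax²) and use ∫x^(2j)·e^(−2ax²) dx = (2j−1)!!/(4a)^j · √(π/(2a)), odd powers → 0; here √(π/(2a)) = 0.83003.
State is unnormalized: ∫|ψ|² dx = 0.63289, and ∫ψ*·x²·ψ dx = 0.039218, so ⟨x²⟩ = 0.039218 / 0.63289.
⟨x²⟩ = 0.061966.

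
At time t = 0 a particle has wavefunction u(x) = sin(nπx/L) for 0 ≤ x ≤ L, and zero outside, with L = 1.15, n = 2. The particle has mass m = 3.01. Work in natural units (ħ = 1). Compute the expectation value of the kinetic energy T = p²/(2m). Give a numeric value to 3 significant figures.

T = −(ħ²/2m) d²/dx², so ⟨T⟩ = −(ħ²/2m) ∫ u*·u'' dx / ∫|u|² dx; with m = 3.01.
d/dx sin(nπx/L) = (nπ/L)·cos(nπx/L) and d²/dx² sin(nπx/L) = −(nπ/L)²·sin(nπx/L); on 0 ≤ x ≤ L, ∫sin²(nπx/L) dx = L/2 and ∫sin(nπx/L)·cos(nπx/L) dx = 0.
State is unnormalized: ∫|u|² dx = 0.57500, and ∫u*·(−ħ²/2m · u'') dx = 2.8513, so ⟨T⟩ = 2.8513 / 0.57500.
⟨T⟩ = 4.9587.

4.96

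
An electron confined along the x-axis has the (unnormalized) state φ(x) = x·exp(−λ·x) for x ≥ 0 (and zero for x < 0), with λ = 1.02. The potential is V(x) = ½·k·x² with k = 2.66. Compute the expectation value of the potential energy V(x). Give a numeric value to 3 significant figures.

3.84

⟨V⟩ = ∫ V(x)·|φ|² dx / ∫|φ|² dx.
Every integrand reduces to terms xʲ·e^(−2λx) on [0, ∞); use ∫₀^∞ xʲ·e^(−2λx) dx = j!/(2λ)^(j+1).
State is unnormalized: ∫|φ|² dx = 0.23558, and ∫φ*·V(x)·φ dx = 0.90347, so ⟨V⟩ = 0.90347 / 0.23558.
⟨V⟩ = 3.8351.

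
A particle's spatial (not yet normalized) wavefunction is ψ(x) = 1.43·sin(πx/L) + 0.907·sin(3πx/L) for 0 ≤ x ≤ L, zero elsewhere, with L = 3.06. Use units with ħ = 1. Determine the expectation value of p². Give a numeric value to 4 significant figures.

p² ψ = −ħ² d²ψ/dx²; ⟨p²⟩ = −ħ² ∫ ψ*·ψ'' dx / ∫|ψ|² dx.
d²/dx² sin(jπx/L) = −(jπ/L)²·sin(jπx/L); on 0 ≤ x ≤ L, ∫sin²(jπx/L) dx = L/2 and ∫sin(jπx/L)·sin(lπx/L) dx = 0 for j ≠ l, so only diagonal terms survive in ∫|ψ|² and ∫ψ·ψ″; ∫ψ·ψ′ dx = [ψ²/2] between the walls = 0.
State is unnormalized: ∫|ψ|² dx = 4.3873, and ∫ψ*·(−ħ² ψ'') dx = 15.238, so ⟨p²⟩ = 15.238 / 4.3873.
⟨p²⟩ = 3.4731.

3.473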